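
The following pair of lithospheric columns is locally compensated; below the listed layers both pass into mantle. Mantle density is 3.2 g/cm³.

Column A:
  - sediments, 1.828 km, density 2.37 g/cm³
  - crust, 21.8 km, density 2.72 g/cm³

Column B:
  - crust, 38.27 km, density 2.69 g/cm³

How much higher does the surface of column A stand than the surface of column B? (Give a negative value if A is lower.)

−2.36 km

For any compensation level in the mantle, the mantle terms cancel and isostasy reduces to e = (Σt_A − Σt_B) − (Σ(ρt)_A − Σ(ρt)_B) / ρ_m.
Σt_A = 23.628 km; Σt_B = 38.27 km; Σ(ρt)_A = 63.62836; Σ(ρt)_B = 102.9463 (in km·g/cm³).
e = (23.628 − 38.27) − (63.62836 − 102.9463) / 3.2 = −2.36 km.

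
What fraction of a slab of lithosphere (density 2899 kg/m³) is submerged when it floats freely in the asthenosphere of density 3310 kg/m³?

0.876

Submerged fraction = ρ_obj/ρ_fluid = 2899/3310 = 0.876.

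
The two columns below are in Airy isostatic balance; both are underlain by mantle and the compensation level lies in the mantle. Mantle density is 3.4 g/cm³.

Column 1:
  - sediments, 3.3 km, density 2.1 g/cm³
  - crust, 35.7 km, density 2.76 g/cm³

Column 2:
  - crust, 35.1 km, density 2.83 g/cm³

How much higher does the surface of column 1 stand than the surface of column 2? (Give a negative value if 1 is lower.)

For any compensation level in the mantle, the mantle terms cancel and isostasy reduces to e = (Σt_1 − Σt_2) − (Σ(ρt)_1 − Σ(ρt)_2) / ρ_m.
Σt_1 = 39 km; Σt_2 = 35.1 km; Σ(ρt)_1 = 105.462; Σ(ρt)_2 = 99.333 (in km·g/cm³).
e = (39 − 35.1) − (105.462 − 99.333) / 3.4 = 2.1 km.

2.1 km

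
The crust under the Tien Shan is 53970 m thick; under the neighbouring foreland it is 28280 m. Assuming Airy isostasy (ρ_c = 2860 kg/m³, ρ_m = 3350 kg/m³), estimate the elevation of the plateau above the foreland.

Excess crust Δ = 53970 m − 28280 m = 25690 m, split between elevation h and root r with h + r = Δ.
Airy balance ρ_c h = (ρ_m − ρ_c) r gives r = h ρ_c/(ρ_m − ρ_c), so h (1 + ρ_c/(ρ_m − ρ_c)) = Δ, i.e. h = Δ (ρ_m − ρ_c)/ρ_m.
h = 25690 m × 490/3350 = 3760 m.

3760 m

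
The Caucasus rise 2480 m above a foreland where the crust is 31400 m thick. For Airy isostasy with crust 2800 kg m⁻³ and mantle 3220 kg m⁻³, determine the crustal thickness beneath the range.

50400 m

Root depth r = h ρ_c / (ρ_m − ρ_c) = 2480 m × 2800 / 420 = 16530 m.
Total thickness = T + h + r = 31400 m + 2480 m + 16530 m = 50400 m.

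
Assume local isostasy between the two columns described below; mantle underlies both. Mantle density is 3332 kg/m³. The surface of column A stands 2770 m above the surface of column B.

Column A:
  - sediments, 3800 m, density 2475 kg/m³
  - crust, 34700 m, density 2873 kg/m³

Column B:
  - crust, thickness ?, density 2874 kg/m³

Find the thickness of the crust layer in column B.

21700 m

Take the compensation level at the base of the deeper column (depth z_c below the surface of column A) and equate Σ ρ_i t_i down to z_c; mantle fills any gap and the z_c terms cancel.
Column A: 3800×2475 + 34700×2873 + (z_c − 38500)×3332
Column B: 2770×0 + x×2874 + (z_c − 2770 − 0 − x)×3332
The z_c×3332 term appears on both sides and cancels. Collect the known terms of each column as K = Σ(ρt)_known − 3332 × (depth of known layers): K_A = 109098100 − 3332×38500 = −19183900; K_B = 0 − 3332×(2770 + 0) = −9229640.
Balance: K_A = K_B − x×(3332 − 2874), so x = (K_B − K_A)/(3332 − 2874) = 9954260/458 = 21700 m.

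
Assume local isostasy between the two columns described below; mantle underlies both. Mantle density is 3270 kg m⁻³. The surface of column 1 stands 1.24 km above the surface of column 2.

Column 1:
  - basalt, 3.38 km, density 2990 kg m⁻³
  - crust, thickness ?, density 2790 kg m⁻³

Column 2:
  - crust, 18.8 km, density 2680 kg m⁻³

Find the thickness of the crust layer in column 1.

Take the compensation level at the base of the deeper column (depth z_c below the surface of column 1) and equate Σ ρ_i t_i down to z_c; mantle fills any gap and the z_c terms cancel.
Column 1: 3.38×2990 + x×2790 + (z_c − 3.38 − x)×3270
Column 2: 1.24×0 + 18.8×2680 + (z_c − 1.24 − 18.8)×3270
The z_c×3270 term appears on both sides and cancels. Collect the known terms of each column as K = Σ(ρt)_known − 3270 × (depth of known layers): K_1 = 10106.2 − 3270×3.38 = −946.4; K_2 = 50384 − 3270×(1.24 + 18.8) = −15146.8.
Balance: K_1 − x×(3270 − 2790) = K_2, so x = (K_1 − K_2)/(3270 − 2790) = 14200.4/480 = 29.6 km.

29.6 km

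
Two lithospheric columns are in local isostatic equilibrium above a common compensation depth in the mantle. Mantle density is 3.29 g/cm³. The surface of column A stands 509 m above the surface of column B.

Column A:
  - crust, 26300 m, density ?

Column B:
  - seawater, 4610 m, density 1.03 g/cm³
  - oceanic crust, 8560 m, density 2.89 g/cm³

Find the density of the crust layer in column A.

Take the compensation level at the base of the deeper column (depth z_c below the surface of column A) and equate Σ ρ_i t_i down to z_c; mantle fills any gap and the z_c terms cancel.
Column A: 26300×ρ + (z_c − 26300)×3.29
Column B: 509×0 + 4610×1.03 + 8560×2.89 + (z_c − 509 − 13170)×3.29
The z_c×3.29 term appears on both sides and cancels. Collect the known terms of each column as K = Σ(ρt)_known − 3.29 × (depth of known layers): K_A = 0 − 3.29×26300 = −86527; K_B = 29486.7 − 3.29×(509 + 13170) = −15517.21.
Balance: K_A + 26300×ρ = K_B, so ρ = (K_B − K_A)/26300 = 71009.8/26300 = 2.7 g/cm³.

2.7 g/cm³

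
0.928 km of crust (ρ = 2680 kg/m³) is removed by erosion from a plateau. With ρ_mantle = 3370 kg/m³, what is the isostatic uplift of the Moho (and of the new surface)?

Unloading: uplift u = e ρ_c/ρ_m = 0.928 km × 2680/3370 = 0.738 km.

0.738 km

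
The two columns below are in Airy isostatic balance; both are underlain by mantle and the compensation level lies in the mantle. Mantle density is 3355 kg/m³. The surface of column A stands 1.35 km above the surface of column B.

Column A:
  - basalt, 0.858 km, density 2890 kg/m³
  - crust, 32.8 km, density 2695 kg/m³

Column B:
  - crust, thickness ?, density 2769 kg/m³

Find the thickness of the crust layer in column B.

29.9 km

Take the compensation level at the base of the deeper column (depth z_c below the surface of column A) and equate Σ ρ_i t_i down to z_c; mantle fills any gap and the z_c terms cancel.
Column A: 0.858×2890 + 32.8×2695 + (z_c − 33.658)×3355
Column B: 1.35×0 + x×2769 + (z_c − 1.35 − 0 − x)×3355
The z_c×3355 term appears on both sides and cancels. Collect the known terms of each column as K = Σ(ρt)_known − 3355 × (depth of known layers): K_A = 90875.62 − 3355×33.658 = −22046.97; K_B = 0 − 3355×(1.35 + 0) = −4529.25.
Balance: K_A = K_B − x×(3355 − 2769), so x = (K_B − K_A)/(3355 − 2769) = 17517.7/586 = 29.9 km.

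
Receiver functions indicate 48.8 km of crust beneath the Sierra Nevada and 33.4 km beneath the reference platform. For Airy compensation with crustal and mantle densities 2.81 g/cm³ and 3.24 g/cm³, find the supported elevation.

2.04 km

Excess crust Δ = 48.8 km − 33.4 km = 15.4 km, split between elevation h and root r with h + r = Δ.
Airy balance ρ_c h = (ρ_m − ρ_c) r gives r = h ρ_c/(ρ_m − ρ_c), so h (1 + ρ_c/(ρ_m − ρ_c)) = Δ, i.e. h = Δ (ρ_m − ρ_c)/ρ_m.
h = 15.4 km × 0.43/3.24 = 2.04 km.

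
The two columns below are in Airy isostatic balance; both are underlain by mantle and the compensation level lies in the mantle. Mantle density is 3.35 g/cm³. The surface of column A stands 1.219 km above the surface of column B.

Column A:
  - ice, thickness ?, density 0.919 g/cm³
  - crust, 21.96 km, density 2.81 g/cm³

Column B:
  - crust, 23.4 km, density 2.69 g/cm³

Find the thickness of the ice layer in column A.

Take the compensation level at the base of the deeper column (depth z_c below the surface of column A) and equate Σ ρ_i t_i down to z_c; mantle fills any gap and the z_c terms cancel.
Column A: x×0.919 + 21.96×2.81 + (z_c − 21.96 − x)×3.35
Column B: 1.219×0 + 23.4×2.69 + (z_c − 1.219 − 23.4)×3.35
The z_c×3.35 term appears on both sides and cancels. Collect the known terms of each column as K = Σ(ρt)_known − 3.35 × (depth of known layers): K_A = 61.7076 − 3.35×21.96 = −11.8584; K_B = 62.946 − 3.35×(1.219 + 23.4) = −19.52765.
Balance: K_A − x×(3.35 − 0.919) = K_B, so x = (K_A − K_B)/(3.35 − 0.919) = 7.66925/2.431 = 3.15 km.

3.15 km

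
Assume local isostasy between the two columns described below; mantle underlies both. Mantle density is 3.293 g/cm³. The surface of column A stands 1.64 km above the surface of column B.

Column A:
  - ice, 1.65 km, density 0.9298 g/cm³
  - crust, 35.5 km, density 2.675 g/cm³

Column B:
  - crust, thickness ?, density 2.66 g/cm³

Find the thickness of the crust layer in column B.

32.3 km

Take the compensation level at the base of the deeper column (depth z_c below the surface of column A) and equate Σ ρ_i t_i down to z_c; mantle fills any gap and the z_c terms cancel.
Column A: 1.65×0.9298 + 35.5×2.675 + (z_c − 37.15)×3.293
Column B: 1.64×0 + x×2.66 + (z_c − 1.64 − 0 − x)×3.293
The z_c×3.293 term appears on both sides and cancels. Collect the known terms of each column as K = Σ(ρt)_known − 3.293 × (depth of known layers): K_A = 96.49667 − 3.293×37.15 = −25.83828; K_B = 0 − 3.293×(1.64 + 0) = −5.40052.
Balance: K_A = K_B − x×(3.293 − 2.66), so x = (K_B − K_A)/(3.293 − 2.66) = 20.4378/0.633 = 32.3 km.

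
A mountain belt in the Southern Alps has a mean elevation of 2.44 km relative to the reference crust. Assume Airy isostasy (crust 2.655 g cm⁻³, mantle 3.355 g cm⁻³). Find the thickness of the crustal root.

Equating mass per unit area of the two columns: the weight of the topography is balanced by the buoyancy of the root, ρ_c h = (ρ_m − ρ_c) r.
r = h · ρ_c / (ρ_m − ρ_c) = 2.44 km × 2.655 / (3.355 − 2.655) = 9.25 km.

9.25 km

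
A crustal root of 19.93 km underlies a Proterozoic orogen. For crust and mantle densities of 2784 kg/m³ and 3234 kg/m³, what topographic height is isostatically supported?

3.22 km

Equating mass per unit area of the two columns: ρ_c h = (ρ_m − ρ_c) r.
h = r (ρ_m − ρ_c) / ρ_c = 19.93 km × (3234 − 2784) / 2784 = 3.22 km.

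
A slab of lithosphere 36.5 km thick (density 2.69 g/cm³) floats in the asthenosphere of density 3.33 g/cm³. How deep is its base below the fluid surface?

Draft d = t ρ_obj/ρ_fluid = 36.5 km × 2.69/3.33 = 29.5 km.

29.5 km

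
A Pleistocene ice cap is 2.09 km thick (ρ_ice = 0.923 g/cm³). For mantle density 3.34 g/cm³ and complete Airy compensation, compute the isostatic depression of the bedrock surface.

0.578 km

Equating mass per unit area of the two columns: the ice load ρ_ice t is balanced by mantle displaced below, ρ_m s.
s = t ρ_ice / ρ_m = 2.09 km × 0.923/3.34 = 0.578 km.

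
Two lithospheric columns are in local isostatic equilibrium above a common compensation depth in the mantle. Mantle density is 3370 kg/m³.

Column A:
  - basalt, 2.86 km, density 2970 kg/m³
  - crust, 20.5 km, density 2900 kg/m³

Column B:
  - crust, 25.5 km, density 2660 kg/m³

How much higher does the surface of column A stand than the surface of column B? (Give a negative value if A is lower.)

−2.17 km

For any compensation level in the mantle, the mantle terms cancel and isostasy reduces to e = (Σt_A − Σt_B) − (Σ(ρt)_A − Σ(ρt)_B) / ρ_m.
Σt_A = 23.36 km; Σt_B = 25.5 km; Σ(ρt)_A = 67944.2; Σ(ρt)_B = 67830 (in km·kg/m³).
e = (23.36 − 25.5) − (67944.2 − 67830) / 3370 = −2.17 km.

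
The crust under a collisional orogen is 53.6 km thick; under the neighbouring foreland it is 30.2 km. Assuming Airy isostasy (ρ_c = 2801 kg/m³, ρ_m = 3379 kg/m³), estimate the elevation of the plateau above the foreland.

4 km

Excess crust Δ = 53.6 km − 30.2 km = 23.4 km, split between elevation h and root r with h + r = Δ.
Airy balance ρ_c h = (ρ_m − ρ_c) r gives r = h ρ_c/(ρ_m − ρ_c), so h (1 + ρ_c/(ρ_m − ρ_c)) = Δ, i.e. h = Δ (ρ_m − ρ_c)/ρ_m.
h = 23.4 km × 578/3379 = 4 km.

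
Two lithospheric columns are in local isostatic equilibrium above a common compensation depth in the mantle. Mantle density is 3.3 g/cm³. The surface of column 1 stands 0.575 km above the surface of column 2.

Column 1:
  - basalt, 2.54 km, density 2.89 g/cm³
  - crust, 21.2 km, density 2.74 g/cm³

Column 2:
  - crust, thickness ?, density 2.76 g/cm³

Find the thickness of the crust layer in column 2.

Take the compensation level at the base of the deeper column (depth z_c below the surface of column 1) and equate Σ ρ_i t_i down to z_c; mantle fills any gap and the z_c terms cancel.
Column 1: 2.54×2.89 + 21.2×2.74 + (z_c − 23.74)×3.3
Column 2: 0.575×0 + x×2.76 + (z_c − 0.575 − 0 − x)×3.3
The z_c×3.3 term appears on both sides and cancels. Collect the known terms of each column as K = Σ(ρt)_known − 3.3 × (depth of known layers): K_1 = 65.4286 − 3.3×23.74 = −12.9134; K_2 = 0 − 3.3×(0.575 + 0) = −1.8975.
Balance: K_1 = K_2 − x×(3.3 − 2.76), so x = (K_2 − K_1)/(3.3 − 2.76) = 11.0159/0.54 = 20.4 km.

20.4 km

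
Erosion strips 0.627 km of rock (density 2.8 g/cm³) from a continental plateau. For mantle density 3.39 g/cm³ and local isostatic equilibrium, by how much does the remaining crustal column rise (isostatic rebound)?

Unloading: uplift u = e ρ_c/ρ_m = 0.627 km × 2.8/3.39 = 0.518 km.

0.518 km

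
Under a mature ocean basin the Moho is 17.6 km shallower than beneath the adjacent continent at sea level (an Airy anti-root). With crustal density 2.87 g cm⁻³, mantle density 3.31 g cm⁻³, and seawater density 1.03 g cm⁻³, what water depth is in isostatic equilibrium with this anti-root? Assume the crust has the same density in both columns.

Replacing a thickness d of crust by seawater at the top must be balanced by replacing crust with mantle at the base: d (ρ_c − ρ_w) = a (ρ_m − ρ_c).
d = a (ρ_m − ρ_c)/(ρ_c − ρ_w) = 17.6 km × 0.44/1.84 = 4.21 km.

4.21 km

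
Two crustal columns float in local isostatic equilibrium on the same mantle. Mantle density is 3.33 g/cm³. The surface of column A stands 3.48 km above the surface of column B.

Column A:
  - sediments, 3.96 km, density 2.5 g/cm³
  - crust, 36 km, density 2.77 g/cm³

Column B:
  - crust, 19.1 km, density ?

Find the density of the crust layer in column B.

2.71 g/cm³

Take the compensation level at the base of the deeper column (depth z_c below the surface of column A) and equate Σ ρ_i t_i down to z_c; mantle fills any gap and the z_c terms cancel.
Column A: 3.96×2.5 + 36×2.77 + (z_c − 39.96)×3.33
Column B: 3.48×0 + 19.1×ρ + (z_c − 3.48 − 19.1)×3.33
The z_c×3.33 term appears on both sides and cancels. Collect the known terms of each column as K = Σ(ρt)_known − 3.33 × (depth of known layers): K_A = 109.62 − 3.33×39.96 = −23.4468; K_B = 0 − 3.33×(3.48 + 19.1) = −75.1914.
Balance: K_A = K_B + 19.1×ρ, so ρ = (K_A − K_B)/19.1 = 51.7446/19.1 = 2.71 g/cm³.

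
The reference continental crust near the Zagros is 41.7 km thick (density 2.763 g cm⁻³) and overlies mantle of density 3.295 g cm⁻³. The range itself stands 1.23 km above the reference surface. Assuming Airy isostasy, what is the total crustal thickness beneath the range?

49.3 km

Root depth r = h ρ_c / (ρ_m − ρ_c) = 1.23 km × 2.763 / 0.532 = 6.388 km.
Total thickness = T + h + r = 41.7 km + 1.23 km + 6.388 km = 49.3 km.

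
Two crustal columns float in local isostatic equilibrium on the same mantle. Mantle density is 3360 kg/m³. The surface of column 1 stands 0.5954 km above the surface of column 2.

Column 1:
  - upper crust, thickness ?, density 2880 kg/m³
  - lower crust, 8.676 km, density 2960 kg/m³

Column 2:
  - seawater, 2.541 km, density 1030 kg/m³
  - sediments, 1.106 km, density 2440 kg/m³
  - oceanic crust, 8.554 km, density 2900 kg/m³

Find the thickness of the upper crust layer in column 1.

Take the compensation level at the base of the deeper column (depth z_c below the surface of column 1) and equate Σ ρ_i t_i down to z_c; mantle fills any gap and the z_c terms cancel.
Column 1: x×2880 + 8.676×2960 + (z_c − 8.676 − x)×3360
Column 2: 0.5954×0 + 2.541×1030 + 1.106×2440 + 8.554×2900 + (z_c − 0.5954 − 12.201)×3360
The z_c×3360 term appears on both sides and cancels. Collect the known terms of each column as K = Σ(ρt)_known − 3360 × (depth of known layers): K_1 = 25680.96 − 3360×8.676 = −3470.4; K_2 = 30122.47 − 3360×(0.5954 + 12.201) = −12873.434.
Balance: K_1 − x×(3360 − 2880) = K_2, so x = (K_1 − K_2)/(3360 − 2880) = 9403.03/480 = 19.6 km.

19.6 km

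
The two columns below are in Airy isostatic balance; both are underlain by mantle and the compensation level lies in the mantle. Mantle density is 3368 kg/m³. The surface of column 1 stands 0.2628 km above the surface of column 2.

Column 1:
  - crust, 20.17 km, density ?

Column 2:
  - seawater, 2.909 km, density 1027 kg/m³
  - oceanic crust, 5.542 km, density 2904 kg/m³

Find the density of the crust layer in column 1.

Take the compensation level at the base of the deeper column (depth z_c below the surface of column 1) and equate Σ ρ_i t_i down to z_c; mantle fills any gap and the z_c terms cancel.
Column 1: 20.17×ρ + (z_c − 20.17)×3368
Column 2: 0.2628×0 + 2.909×1027 + 5.542×2904 + (z_c − 0.2628 − 8.451)×3368
The z_c×3368 term appears on both sides and cancels. Collect the known terms of each column as K = Σ(ρt)_known − 3368 × (depth of known layers): K_1 = 0 − 3368×20.17 = −67932.56; K_2 = 19081.511 − 3368×(0.2628 + 8.451) = −10266.5674.
Balance: K_1 + 20.17×ρ = K_2, so ρ = (K_2 − K_1)/20.17 = 57666/20.17 = 2860 kg/m³.

2860 kg/m³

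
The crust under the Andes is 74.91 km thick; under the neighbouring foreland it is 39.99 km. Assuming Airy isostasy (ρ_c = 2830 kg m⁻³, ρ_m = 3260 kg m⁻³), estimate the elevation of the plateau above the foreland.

4.61 km

Excess crust Δ = 74.91 km − 39.99 km = 34.92 km, split between elevation h and root r with h + r = Δ.
Airy balance ρ_c h = (ρ_m − ρ_c) r gives r = h ρ_c/(ρ_m − ρ_c), so h (1 + ρ_c/(ρ_m − ρ_c)) = Δ, i.e. h = Δ (ρ_m − ρ_c)/ρ_m.
h = 34.92 km × 430/3260 = 4.61 km.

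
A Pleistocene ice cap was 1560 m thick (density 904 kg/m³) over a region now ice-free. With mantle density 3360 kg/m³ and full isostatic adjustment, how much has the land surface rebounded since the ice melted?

Removing the load lets mantle flow back in; uplift u satisfies ρ_ice t = ρ_m u.
u = t ρ_ice/ρ_m = 1560 m × 904/3360 = 420 m.

420 m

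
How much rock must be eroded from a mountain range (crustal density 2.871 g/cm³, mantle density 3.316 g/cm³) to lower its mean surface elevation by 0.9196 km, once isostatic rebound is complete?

Net drop Δ = e − u = e − e ρ_c/ρ_m = e (ρ_m − ρ_c)/ρ_m.
e = Δ ρ_m/(ρ_m − ρ_c) = 0.9196 km × 3.316/0.445 = 6.85 km.

6.85 km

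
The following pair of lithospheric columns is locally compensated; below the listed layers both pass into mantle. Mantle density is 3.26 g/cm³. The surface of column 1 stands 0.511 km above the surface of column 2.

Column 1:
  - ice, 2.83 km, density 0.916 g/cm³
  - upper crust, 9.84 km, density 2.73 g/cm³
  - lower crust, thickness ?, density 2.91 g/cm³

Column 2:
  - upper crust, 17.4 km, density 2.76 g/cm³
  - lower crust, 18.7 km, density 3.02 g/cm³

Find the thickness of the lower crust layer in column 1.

Take the compensation level at the base of the deeper column (depth z_c below the surface of column 1) and equate Σ ρ_i t_i down to z_c; mantle fills any gap and the z_c terms cancel.
Column 1: 2.83×0.916 + 9.84×2.73 + x×2.91 + (z_c − 12.67 − x)×3.26
Column 2: 0.511×0 + 17.4×2.76 + 18.7×3.02 + (z_c − 0.511 − 36.1)×3.26
The z_c×3.26 term appears on both sides and cancels. Collect the known terms of each column as K = Σ(ρt)_known − 3.26 × (depth of known layers): K_1 = 29.45548 − 3.26×12.67 = −11.84872; K_2 = 104.498 − 3.26×(0.511 + 36.1) = −14.85386.
Balance: K_1 − x×(3.26 − 2.91) = K_2, so x = (K_1 − K_2)/(3.26 − 2.91) = 3.00514/0.35 = 8.59 km.

8.59 km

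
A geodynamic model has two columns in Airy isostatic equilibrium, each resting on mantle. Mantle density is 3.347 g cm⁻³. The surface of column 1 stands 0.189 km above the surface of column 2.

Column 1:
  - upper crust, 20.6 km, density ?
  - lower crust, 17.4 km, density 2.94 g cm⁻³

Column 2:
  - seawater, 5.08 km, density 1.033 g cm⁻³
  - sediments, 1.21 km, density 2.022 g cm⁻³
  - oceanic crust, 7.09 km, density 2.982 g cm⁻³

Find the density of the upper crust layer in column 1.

Take the compensation level at the base of the deeper column (depth z_c below the surface of column 1) and equate Σ ρ_i t_i down to z_c; mantle fills any gap and the z_c terms cancel.
Column 1: 20.6×ρ + 17.4×2.94 + (z_c − 38)×3.347
Column 2: 0.189×0 + 5.08×1.033 + 1.21×2.022 + 7.09×2.982 + (z_c − 0.189 − 13.38)×3.347
The z_c×3.347 term appears on both sides and cancels. Collect the known terms of each column as K = Σ(ρt)_known − 3.347 × (depth of known layers): K_1 = 51.156 − 3.347×38 = −76.03; K_2 = 28.83664 − 3.347×(0.189 + 13.38) = −16.578803.
Balance: K_1 + 20.6×ρ = K_2, so ρ = (K_2 − K_1)/20.6 = 59.4512/20.6 = 2.89 g cm⁻³.

2.89 g cm⁻³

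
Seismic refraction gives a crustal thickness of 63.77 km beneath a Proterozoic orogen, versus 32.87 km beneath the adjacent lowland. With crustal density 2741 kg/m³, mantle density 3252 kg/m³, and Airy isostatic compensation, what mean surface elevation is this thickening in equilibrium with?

4.86 km

Excess crust Δ = 63.77 km − 32.87 km = 30.9 km, split between elevation h and root r with h + r = Δ.
Airy balance ρ_c h = (ρ_m − ρ_c) r gives r = h ρ_c/(ρ_m − ρ_c), so h (1 + ρ_c/(ρ_m − ρ_c)) = Δ, i.e. h = Δ (ρ_m − ρ_c)/ρ_m.
h = 30.9 km × 511/3252 = 4.86 km.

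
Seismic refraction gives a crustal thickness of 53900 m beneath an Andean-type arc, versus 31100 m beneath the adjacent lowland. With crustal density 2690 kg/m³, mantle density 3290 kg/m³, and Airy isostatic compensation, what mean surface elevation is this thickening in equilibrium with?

Excess crust Δ = 53900 m − 31100 m = 22800 m, split between elevation h and root r with h + r = Δ.
Airy balance ρ_c h = (ρ_m − ρ_c) r gives r = h ρ_c/(ρ_m − ρ_c), so h (1 + ρ_c/(ρ_m − ρ_c)) = Δ, i.e. h = Δ (ρ_m − ρ_c)/ρ_m.
h = 22800 m × 600/3290 = 4160 m.

4160 m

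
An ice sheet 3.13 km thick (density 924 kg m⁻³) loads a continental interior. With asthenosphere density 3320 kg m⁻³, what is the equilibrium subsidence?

0.871 km

For local isostatic compensation: the ice load ρ_ice t is balanced by mantle displaced below, ρ_m s.
s = t ρ_ice / ρ_m = 3.13 km × 924/3320 = 0.871 km.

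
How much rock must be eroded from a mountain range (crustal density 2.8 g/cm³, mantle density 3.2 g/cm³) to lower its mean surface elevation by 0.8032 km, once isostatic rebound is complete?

6.43 km

Net drop Δ = e − u = e − e ρ_c/ρ_m = e (ρ_m − ρ_c)/ρ_m.
e = Δ ρ_m/(ρ_m − ρ_c) = 0.8032 km × 3.2/0.4 = 6.43 km.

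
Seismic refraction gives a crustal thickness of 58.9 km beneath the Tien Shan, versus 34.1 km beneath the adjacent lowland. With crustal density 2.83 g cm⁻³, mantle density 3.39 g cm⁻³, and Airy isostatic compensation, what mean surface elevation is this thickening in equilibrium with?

Excess crust Δ = 58.9 km − 34.1 km = 24.8 km, split between elevation h and root r with h + r = Δ.
Airy balance ρ_c h = (ρ_m − ρ_c) r gives r = h ρ_c/(ρ_m − ρ_c), so h (1 + ρ_c/(ρ_m − ρ_c)) = Δ, i.e. h = Δ (ρ_m − ρ_c)/ρ_m.
h = 24.8 km × 0.56/3.39 = 4.1 km.

4.1 km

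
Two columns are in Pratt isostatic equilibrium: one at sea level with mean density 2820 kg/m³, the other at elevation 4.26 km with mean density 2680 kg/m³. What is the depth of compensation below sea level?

81.5 km

ρ_ref D = ρ (D + h) → D (ρ_ref − ρ) = ρ h.
D = ρ h/(ρ_ref − ρ) = 2680 × 4.26 km/(2820 − 2680) = 81.5 km.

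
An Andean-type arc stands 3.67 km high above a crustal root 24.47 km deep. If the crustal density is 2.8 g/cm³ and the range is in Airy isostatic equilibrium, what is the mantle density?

3.22 g/cm³

Airy balance: ρ_c h = (ρ_m − ρ_c) r → ρ_m = ρ_c (1 + h/r).
ρ_m = 2.8 × (1 + 3.67 km/24.47 km) = 3.22 g/cm³.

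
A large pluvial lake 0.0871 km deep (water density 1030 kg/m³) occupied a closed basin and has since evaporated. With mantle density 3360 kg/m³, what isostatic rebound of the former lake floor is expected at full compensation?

u = d ρ_w/ρ_m = 0.0871 km × 1030/3360 = 0.0267 km.

0.0267 km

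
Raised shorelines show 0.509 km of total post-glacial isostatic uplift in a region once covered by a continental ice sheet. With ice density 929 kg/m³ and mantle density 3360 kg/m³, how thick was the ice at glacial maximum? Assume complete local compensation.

u = t ρ_ice/ρ_m → t = u ρ_m/ρ_ice = 0.509 km × 3360/929 = 1.84 km.

1.84 km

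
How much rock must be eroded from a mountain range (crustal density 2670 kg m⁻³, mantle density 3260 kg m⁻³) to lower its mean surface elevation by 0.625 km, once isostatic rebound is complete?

3.45 km

Net drop Δ = e − u = e − e ρ_c/ρ_m = e (ρ_m − ρ_c)/ρ_m.
e = Δ ρ_m/(ρ_m − ρ_c) = 0.625 km × 3260/590 = 3.45 km.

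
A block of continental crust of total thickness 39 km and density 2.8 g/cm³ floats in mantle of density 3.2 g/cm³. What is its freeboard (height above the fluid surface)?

Floating equilibrium: submerged depth d = t ρ_obj/ρ_fluid = 39 km × 2.8/3.2 = 34.12 km.
Freeboard = t − d = 39 km − 34.12 km = 4.88 km.

4.88 km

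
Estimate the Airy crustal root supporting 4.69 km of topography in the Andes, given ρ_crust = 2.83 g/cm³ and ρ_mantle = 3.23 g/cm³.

33.2 km

Isostatic balance requires: the weight of the topography is balanced by the buoyancy of the root, ρ_c h = (ρ_m − ρ_c) r.
r = h · ρ_c / (ρ_m − ρ_c) = 4.69 km × 2.83 / (3.23 − 2.83) = 33.2 km.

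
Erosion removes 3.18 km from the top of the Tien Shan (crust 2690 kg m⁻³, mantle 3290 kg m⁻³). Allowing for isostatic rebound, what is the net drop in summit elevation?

0.58 km

Rebound u = e ρ_c/ρ_m = 3.18 km × 2690/3290 = 2.6 km.
Net surface drop = e − u = 3.18 km − 2.6 km = e (ρ_m − ρ_c)/ρ_m = 0.58 km.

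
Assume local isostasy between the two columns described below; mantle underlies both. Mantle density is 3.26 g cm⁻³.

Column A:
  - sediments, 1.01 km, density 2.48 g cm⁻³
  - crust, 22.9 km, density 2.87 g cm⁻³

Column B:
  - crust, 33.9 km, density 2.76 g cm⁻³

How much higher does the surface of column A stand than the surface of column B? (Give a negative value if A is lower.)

−2.22 km

For any compensation level in the mantle, the mantle terms cancel and isostasy reduces to e = (Σt_A − Σt_B) − (Σ(ρt)_A − Σ(ρt)_B) / ρ_m.
Σt_A = 23.91 km; Σt_B = 33.9 km; Σ(ρt)_A = 68.2278; Σ(ρt)_B = 93.564 (in km·g cm⁻³).
e = (23.91 − 33.9) − (68.2278 − 93.564) / 3.26 = −2.22 km.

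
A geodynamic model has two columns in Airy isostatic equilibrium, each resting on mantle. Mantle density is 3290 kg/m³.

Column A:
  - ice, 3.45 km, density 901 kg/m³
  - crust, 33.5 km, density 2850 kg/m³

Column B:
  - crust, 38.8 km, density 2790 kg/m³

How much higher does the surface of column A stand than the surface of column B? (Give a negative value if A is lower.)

For any compensation level in the mantle, the mantle terms cancel and isostasy reduces to e = (Σt_A − Σt_B) − (Σ(ρt)_A − Σ(ρt)_B) / ρ_m.
Σt_A = 36.95 km; Σt_B = 38.8 km; Σ(ρt)_A = 98583.45; Σ(ρt)_B = 108252 (in km·kg/m³).
e = (36.95 − 38.8) − (98583.45 − 108252) / 3290 = 1.09 km.

1.09 km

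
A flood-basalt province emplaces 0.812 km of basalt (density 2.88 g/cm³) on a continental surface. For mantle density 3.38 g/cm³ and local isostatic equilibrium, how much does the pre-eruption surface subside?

Subaerial loading: s = t ρ_load / ρ_m.
s = 0.812 km × 2.88/3.38 = 0.692 km.

0.692 km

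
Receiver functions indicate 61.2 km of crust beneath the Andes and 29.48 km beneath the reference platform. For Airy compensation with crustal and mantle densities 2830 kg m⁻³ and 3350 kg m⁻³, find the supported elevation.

4.92 km

Excess crust Δ = 61.2 km − 29.48 km = 31.72 km, split between elevation h and root r with h + r = Δ.
Airy balance ρ_c h = (ρ_m − ρ_c) r gives r = h ρ_c/(ρ_m − ρ_c), so h (1 + ρ_c/(ρ_m − ρ_c)) = Δ, i.e. h = Δ (ρ_m − ρ_c)/ρ_m.
h = 31.72 km × 520/3350 = 4.92 km.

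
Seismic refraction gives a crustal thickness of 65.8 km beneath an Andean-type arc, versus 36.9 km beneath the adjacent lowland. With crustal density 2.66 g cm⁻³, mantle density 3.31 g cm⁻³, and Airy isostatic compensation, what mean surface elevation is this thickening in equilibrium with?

Excess crust Δ = 65.8 km − 36.9 km = 28.9 km, split between elevation h and root r with h + r = Δ.
Airy balance ρ_c h = (ρ_m − ρ_c) r gives r = h ρ_c/(ρ_m − ρ_c), so h (1 + ρ_c/(ρ_m − ρ_c)) = Δ, i.e. h = Δ (ρ_m − ρ_c)/ρ_m.
h = 28.9 km × 0.65/3.31 = 5.68 km.

5.68 km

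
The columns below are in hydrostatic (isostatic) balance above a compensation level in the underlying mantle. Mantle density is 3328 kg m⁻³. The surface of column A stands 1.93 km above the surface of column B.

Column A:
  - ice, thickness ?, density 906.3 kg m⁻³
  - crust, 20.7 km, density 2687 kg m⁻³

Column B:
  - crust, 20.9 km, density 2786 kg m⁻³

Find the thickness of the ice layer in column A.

Take the compensation level at the base of the deeper column (depth z_c below the surface of column A) and equate Σ ρ_i t_i down to z_c; mantle fills any gap and the z_c terms cancel.
Column A: x×906.3 + 20.7×2687 + (z_c − 20.7 − x)×3328
Column B: 1.93×0 + 20.9×2786 + (z_c − 1.93 − 20.9)×3328
The z_c×3328 term appears on both sides and cancels. Collect the known terms of each column as K = Σ(ρt)_known − 3328 × (depth of known layers): K_A = 55620.9 − 3328×20.7 = −13268.7; K_B = 58227.4 − 3328×(1.93 + 20.9) = −17750.84.
Balance: K_A − x×(3328 − 906.3) = K_B, so x = (K_A − K_B)/(3328 − 906.3) = 4482.14/2421.7 = 1.85 km.

1.85 km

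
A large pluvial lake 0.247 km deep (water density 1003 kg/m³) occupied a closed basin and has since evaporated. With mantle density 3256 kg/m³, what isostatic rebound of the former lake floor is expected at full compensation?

u = d ρ_w/ρ_m = 0.247 km × 1003/3256 = 0.0761 km.

0.0761 km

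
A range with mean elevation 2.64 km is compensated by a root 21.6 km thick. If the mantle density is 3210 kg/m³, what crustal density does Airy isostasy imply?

ρ_c h = (ρ_m − ρ_c) r → ρ_c (h + r) = ρ_m r → ρ_c = ρ_m r / (h + r).
ρ_c = 3210 × 21.6 km / (2.64 km + 21.6 km) = 2860 kg/m³.

2860 kg/m³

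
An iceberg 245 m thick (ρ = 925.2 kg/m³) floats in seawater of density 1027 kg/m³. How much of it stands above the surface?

24.3 m

Floating equilibrium: submerged depth d = t ρ_obj/ρ_fluid = 245 m × 925.2/1027 = 220.7 m.
Freeboard = t − d = 245 m − 220.7 m = 24.3 m.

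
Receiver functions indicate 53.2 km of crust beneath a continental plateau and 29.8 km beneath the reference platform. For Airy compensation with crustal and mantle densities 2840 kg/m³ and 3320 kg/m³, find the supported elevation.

3.38 km

Excess crust Δ = 53.2 km − 29.8 km = 23.4 km, split between elevation h and root r with h + r = Δ.
Airy balance ρ_c h = (ρ_m − ρ_c) r gives r = h ρ_c/(ρ_m − ρ_c), so h (1 + ρ_c/(ρ_m − ρ_c)) = Δ, i.e. h = Δ (ρ_m − ρ_c)/ρ_m.
h = 23.4 km × 480/3320 = 3.38 km.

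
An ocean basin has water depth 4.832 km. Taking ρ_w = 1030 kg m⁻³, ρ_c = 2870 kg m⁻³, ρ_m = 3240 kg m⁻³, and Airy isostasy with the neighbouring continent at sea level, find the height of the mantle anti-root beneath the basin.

By Archimedes' principle applied to the lithosphere: replacing crust with seawater at the top is compensated by replacing crust with mantle at the base: d (ρ_c − ρ_w) = a (ρ_m − ρ_c).
a = d (ρ_c − ρ_w)/(ρ_m − ρ_c) = 4.832 km × 1840/370 = 24 km.

24 km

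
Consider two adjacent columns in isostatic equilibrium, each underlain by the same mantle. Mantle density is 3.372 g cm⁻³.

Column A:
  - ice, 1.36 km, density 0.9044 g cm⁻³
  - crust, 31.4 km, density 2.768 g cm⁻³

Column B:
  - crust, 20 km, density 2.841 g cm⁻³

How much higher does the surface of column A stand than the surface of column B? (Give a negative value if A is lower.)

3.47 km

For any compensation level in the mantle, the mantle terms cancel and isostasy reduces to e = (Σt_A − Σt_B) − (Σ(ρt)_A − Σ(ρt)_B) / ρ_m.
Σt_A = 32.76 km; Σt_B = 20 km; Σ(ρt)_A = 88.145184; Σ(ρt)_B = 56.82 (in km·g cm⁻³).
e = (32.76 − 20) − (88.145184 − 56.82) / 3.372 = 3.47 km.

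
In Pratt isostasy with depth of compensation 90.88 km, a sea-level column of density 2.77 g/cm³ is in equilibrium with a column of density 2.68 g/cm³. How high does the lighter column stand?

3.05 km

ρ_ref D = ρ (D + h) → h = D (ρ_ref − ρ)/ρ.
h = 90.88 km × (2.77 − 2.68)/2.68 = 3.05 km.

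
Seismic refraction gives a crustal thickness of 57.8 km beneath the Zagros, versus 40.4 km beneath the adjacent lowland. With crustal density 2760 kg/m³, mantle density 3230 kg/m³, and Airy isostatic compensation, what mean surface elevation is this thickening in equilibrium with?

2.53 km

Excess crust Δ = 57.8 km − 40.4 km = 17.4 km, split between elevation h and root r with h + r = Δ.
Airy balance ρ_c h = (ρ_m − ρ_c) r gives r = h ρ_c/(ρ_m − ρ_c), so h (1 + ρ_c/(ρ_m − ρ_c)) = Δ, i.e. h = Δ (ρ_m − ρ_c)/ρ_m.
h = 17.4 km × 470/3230 = 2.53 km.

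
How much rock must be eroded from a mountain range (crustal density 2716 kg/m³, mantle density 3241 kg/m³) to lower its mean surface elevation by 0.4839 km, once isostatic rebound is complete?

2.99 km

Net drop Δ = e − u = e − e ρ_c/ρ_m = e (ρ_m − ρ_c)/ρ_m.
e = Δ ρ_m/(ρ_m − ρ_c) = 0.4839 km × 3241/525 = 2.99 km.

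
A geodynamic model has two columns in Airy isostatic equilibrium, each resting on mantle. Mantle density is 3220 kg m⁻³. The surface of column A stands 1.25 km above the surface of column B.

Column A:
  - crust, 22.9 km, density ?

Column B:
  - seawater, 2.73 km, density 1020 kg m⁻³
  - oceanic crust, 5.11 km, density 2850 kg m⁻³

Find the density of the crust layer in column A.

2700 kg m⁻³

Take the compensation level at the base of the deeper column (depth z_c below the surface of column A) and equate Σ ρ_i t_i down to z_c; mantle fills any gap and the z_c terms cancel.
Column A: 22.9×ρ + (z_c − 22.9)×3220
Column B: 1.25×0 + 2.73×1020 + 5.11×2850 + (z_c − 1.25 − 7.84)×3220
The z_c×3220 term appears on both sides and cancels. Collect the known terms of each column as K = Σ(ρt)_known − 3220 × (depth of known layers): K_A = 0 − 3220×22.9 = −73738; K_B = 17348.1 − 3220×(1.25 + 7.84) = −11921.7.
Balance: K_A + 22.9×ρ = K_B, so ρ = (K_B − K_A)/22.9 = 61816.3/22.9 = 2700 kg m⁻³.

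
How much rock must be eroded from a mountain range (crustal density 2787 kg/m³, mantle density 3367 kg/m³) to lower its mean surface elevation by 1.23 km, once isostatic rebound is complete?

7.14 km

Net drop Δ = e − u = e − e ρ_c/ρ_m = e (ρ_m − ρ_c)/ρ_m.
e = Δ ρ_m/(ρ_m − ρ_c) = 1.23 km × 3367/580 = 7.14 km.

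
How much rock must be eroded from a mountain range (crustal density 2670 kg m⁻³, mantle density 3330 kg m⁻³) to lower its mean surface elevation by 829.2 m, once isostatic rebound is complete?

4180 m

Net drop Δ = e − u = e − e ρ_c/ρ_m = e (ρ_m − ρ_c)/ρ_m.
e = Δ ρ_m/(ρ_m − ρ_c) = 829.2 m × 3330/660 = 4180 m.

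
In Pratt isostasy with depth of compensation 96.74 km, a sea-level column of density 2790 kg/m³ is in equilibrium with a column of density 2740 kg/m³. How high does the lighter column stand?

1.77 km

ρ_ref D = ρ (D + h) → h = D (ρ_ref − ρ)/ρ.
h = 96.74 km × (2790 − 2740)/2740 = 1.77 km.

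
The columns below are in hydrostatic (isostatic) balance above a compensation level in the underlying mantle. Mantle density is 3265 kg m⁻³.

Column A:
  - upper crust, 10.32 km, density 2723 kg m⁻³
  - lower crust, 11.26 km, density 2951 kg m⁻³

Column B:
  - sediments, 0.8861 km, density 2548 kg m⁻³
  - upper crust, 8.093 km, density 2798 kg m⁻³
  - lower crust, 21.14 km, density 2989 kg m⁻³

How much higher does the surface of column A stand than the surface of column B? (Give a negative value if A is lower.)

−0.343 km

For any compensation level in the mantle, the mantle terms cancel and isostasy reduces to e = (Σt_A − Σt_B) − (Σ(ρt)_A − Σ(ρt)_B) / ρ_m.
Σt_A = 21.58 km; Σt_B = 30.1191 km; Σ(ρt)_A = 61329.62; Σ(ρt)_B = 88089.4568 (in km·kg m⁻³).
e = (21.58 − 30.1191) − (61329.62 − 88089.4568) / 3265 = −0.343 km.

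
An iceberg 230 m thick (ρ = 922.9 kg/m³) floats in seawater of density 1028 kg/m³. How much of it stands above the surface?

Floating equilibrium: submerged depth d = t ρ_obj/ρ_fluid = 230 m × 922.9/1028 = 206.5 m.
Freeboard = t − d = 230 m − 206.5 m = 23.5 m.

23.5 m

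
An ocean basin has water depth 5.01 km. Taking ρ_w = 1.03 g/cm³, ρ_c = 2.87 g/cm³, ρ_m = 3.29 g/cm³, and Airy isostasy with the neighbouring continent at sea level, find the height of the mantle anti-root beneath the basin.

Isostatic balance requires: replacing crust with seawater at the top is compensated by replacing crust with mantle at the base: d (ρ_c − ρ_w) = a (ρ_m − ρ_c).
a = d (ρ_c − ρ_w)/(ρ_m − ρ_c) = 5.01 km × 1.84/0.42 = 21.9 km.

21.9 km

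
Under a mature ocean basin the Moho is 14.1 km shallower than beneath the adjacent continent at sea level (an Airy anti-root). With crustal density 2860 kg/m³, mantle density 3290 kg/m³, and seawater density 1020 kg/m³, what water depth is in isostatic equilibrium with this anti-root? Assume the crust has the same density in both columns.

3.3 km

Replacing a thickness d of crust by seawater at the top must be balanced by replacing crust with mantle at the base: d (ρ_c − ρ_w) = a (ρ_m − ρ_c).
d = a (ρ_m − ρ_c)/(ρ_c − ρ_w) = 14.1 km × 430/1840 = 3.3 km.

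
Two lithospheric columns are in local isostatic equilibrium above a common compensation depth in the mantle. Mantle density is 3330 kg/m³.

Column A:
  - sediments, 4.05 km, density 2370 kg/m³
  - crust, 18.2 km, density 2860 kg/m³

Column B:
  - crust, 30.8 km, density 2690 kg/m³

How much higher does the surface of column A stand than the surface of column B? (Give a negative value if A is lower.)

−2.18 km

For any compensation level in the mantle, the mantle terms cancel and isostasy reduces to e = (Σt_A − Σt_B) − (Σ(ρt)_A − Σ(ρt)_B) / ρ_m.
Σt_A = 22.25 km; Σt_B = 30.8 km; Σ(ρt)_A = 61650.5; Σ(ρt)_B = 82852 (in km·kg/m³).
e = (22.25 − 30.8) − (61650.5 − 82852) / 3330 = −2.18 km.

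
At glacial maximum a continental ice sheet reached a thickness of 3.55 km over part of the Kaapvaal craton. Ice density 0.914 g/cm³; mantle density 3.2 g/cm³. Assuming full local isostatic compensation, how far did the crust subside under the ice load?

1.01 km

In Airy isostatic equilibrium: the ice load ρ_ice t is balanced by mantle displaced below, ρ_m s.
s = t ρ_ice / ρ_m = 3.55 km × 0.914/3.2 = 1.01 km.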